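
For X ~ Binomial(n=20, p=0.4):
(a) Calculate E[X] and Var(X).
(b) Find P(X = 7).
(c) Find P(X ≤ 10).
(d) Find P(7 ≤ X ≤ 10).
(a) E[X] = 8.0000, Var(X) = 4.8000
(b) P(X = 7) = 0.165882
(c) P(X ≤ 10) = 0.872479
(d) P(7 ≤ X ≤ 10) = 0.622468

We have X ~ Binomial(n=20, p=0.4).

(a) Moments:
E[X] = 8.0000
Var(X) = 4.8000
σ = √Var(X) = 2.1909

(b) Point probability using PMF:
P(X = 7) = 0.165882

(c) Cumulative probability using CDF:
P(X ≤ 10) = F(10) = 0.872479

(d) Range probability:
P(7 ≤ X ≤ 10) = P(X ≤ 10) - P(X ≤ 6)
                   = F(10) - F(6)
                   = 0.872479 - 0.250011
                   = 0.622468

This means approximately 62.2% of outcomes fall in the interval [7, 10].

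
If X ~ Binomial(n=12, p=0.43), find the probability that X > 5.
0.416716

We have X ~ Binomial(n=12, p=0.43).

P(X > 5) = 1 - P(X ≤ 5)
                = 1 - F(5)
                = 1 - 0.583284
                = 0.416716

So there's approximately a 41.7% chance that X exceeds 5.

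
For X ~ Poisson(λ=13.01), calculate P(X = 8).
0.045554

We have X ~ Poisson(λ=13.01).

For a Poisson distribution, the PMF gives us the probability of each outcome.

Using the PMF formula:
P(X = 8) = 0.045554

Rounded to 4 decimal places: 0.0456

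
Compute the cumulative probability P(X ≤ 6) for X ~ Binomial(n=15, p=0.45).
0.452160

We have X ~ Binomial(n=15, p=0.45).

The CDF gives us P(X ≤ k).

Using the CDF:
P(X ≤ 6) = 0.452160

This means there's approximately a 45.2% chance that X is at most 6.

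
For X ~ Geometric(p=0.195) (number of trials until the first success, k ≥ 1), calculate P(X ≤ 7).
0.780936

We have X ~ Geometric(p=0.195) (number of trials until the first success, k ≥ 1).

The CDF gives us P(X ≤ k).

Using the CDF:
P(X ≤ 7) = 0.780936

This means there's approximately a 78.1% chance that X is at most 7.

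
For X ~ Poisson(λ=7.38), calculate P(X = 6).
0.139931

We have X ~ Poisson(λ=7.38).

For a Poisson distribution, the PMF gives us the probability of each outcome.

Using the PMF formula:
P(X = 6) = 0.139931

Rounded to 4 decimal places: 0.1399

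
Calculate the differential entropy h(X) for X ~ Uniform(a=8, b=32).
3.1781 nats

We have X ~ Uniform(a=8, b=32).

The differential entropy measures the uncertainty or information content of the distribution.

For a Uniform distribution with a=8, b=32:
h(X) = 3.1781 nats

(In bits, this would be 4.5850 bits.)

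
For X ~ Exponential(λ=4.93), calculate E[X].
0.2028

We have X ~ Exponential(λ=4.93).

For an Exponential distribution with λ=4.93:
E[X] = 0.2028

This is the expected (average) value of X.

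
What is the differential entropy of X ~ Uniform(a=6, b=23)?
2.8332 nats

We have X ~ Uniform(a=6, b=23).

The differential entropy measures the uncertainty or information content of the distribution.

For a Uniform distribution with a=6, b=23:
h(X) = 2.8332 nats

(In bits, this would be 4.0875 bits.)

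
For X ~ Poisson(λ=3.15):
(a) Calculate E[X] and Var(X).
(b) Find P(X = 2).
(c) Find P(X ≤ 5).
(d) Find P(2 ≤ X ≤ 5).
(a) E[X] = 3.1500, Var(X) = 3.1500
(b) P(X = 2) = 0.212600
(c) P(X ≤ 5) = 0.900210
(d) P(2 ≤ X ≤ 5) = 0.722374

We have X ~ Poisson(λ=3.15).

(a) Moments:
E[X] = 3.1500
Var(X) = 3.1500
σ = √Var(X) = 1.7748

(b) Point probability using PMF:
P(X = 2) = 0.212600

(c) Cumulative probability using CDF:
P(X ≤ 5) = F(5) = 0.900210

(d) Range probability:
P(2 ≤ X ≤ 5) = P(X ≤ 5) - P(X ≤ 1)
                   = F(5) - F(1)
                   = 0.900210 - 0.177836
                   = 0.722374

This means approximately 72.2% of outcomes fall in the interval [2, 5].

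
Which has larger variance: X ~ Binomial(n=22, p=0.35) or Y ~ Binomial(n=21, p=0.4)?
Y has larger variance (5.0400 > 5.0050)

Compute the variance for each distribution:

X ~ Binomial(n=22, p=0.35):
Var(X) = 5.0050

Y ~ Binomial(n=21, p=0.4):
Var(Y) = 5.0400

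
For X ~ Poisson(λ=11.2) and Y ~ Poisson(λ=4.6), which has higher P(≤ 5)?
Y has higher probability (P(Y ≤ 5) = 0.6858 > P(X ≤ 5) = 0.0333)

Compute P(≤ 5) for each distribution:

X ~ Poisson(λ=11.2):
P(X ≤ 5) = 0.0333

Y ~ Poisson(λ=4.6):
P(Y ≤ 5) = 0.6858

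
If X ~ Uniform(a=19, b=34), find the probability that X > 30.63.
0.224667

We have X ~ Uniform(a=19, b=34).

P(X > 30.63) = 1 - P(X ≤ 30.63)
                = 1 - F(30.63)
                = 1 - 0.775333
                = 0.224667

So there's approximately a 22.5% chance that X exceeds 30.63.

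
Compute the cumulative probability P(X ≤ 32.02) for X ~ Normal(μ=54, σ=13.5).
0.051747

We have X ~ Normal(μ=54, σ=13.5).

The CDF gives us P(X ≤ k).

Using the CDF:
P(X ≤ 32.02) = 0.051747

This means there's approximately a 5.2% chance that X is at most 32.02.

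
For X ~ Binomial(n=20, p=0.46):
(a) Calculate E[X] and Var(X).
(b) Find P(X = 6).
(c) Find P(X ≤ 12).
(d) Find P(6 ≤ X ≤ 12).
(a) E[X] = 9.2000, Var(X) = 4.9680
(b) P(X = 6) = 0.065833
(c) P(X ≤ 12) = 0.930630
(d) P(6 ≤ X ≤ 12) = 0.884552

We have X ~ Binomial(n=20, p=0.46).

(a) Moments:
E[X] = 9.2000
Var(X) = 4.9680
σ = √Var(X) = 2.2289

(b) Point probability using PMF:
P(X = 6) = 0.065833

(c) Cumulative probability using CDF:
P(X ≤ 12) = F(12) = 0.930630

(d) Range probability:
P(6 ≤ X ≤ 12) = P(X ≤ 12) - P(X ≤ 5)
                   = F(12) - F(5)
                   = 0.930630 - 0.046079
                   = 0.884552

This means approximately 88.5% of outcomes fall in the interval [6, 12].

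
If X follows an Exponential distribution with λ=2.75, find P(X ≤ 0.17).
0.373433

We have X ~ Exponential(λ=2.75).

The CDF gives us P(X ≤ k).

Using the CDF:
P(X ≤ 0.17) = 0.373433

This means there's approximately a 37.3% chance that X is at most 0.17.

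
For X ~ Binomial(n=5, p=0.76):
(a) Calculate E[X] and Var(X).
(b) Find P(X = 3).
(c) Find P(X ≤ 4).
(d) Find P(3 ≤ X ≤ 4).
(a) E[X] = 3.8000, Var(X) = 0.9120
(b) P(X = 3) = 0.252850
(c) P(X ≤ 4) = 0.746447
(d) P(3 ≤ X ≤ 4) = 0.653196

We have X ~ Binomial(n=5, p=0.76).

(a) Moments:
E[X] = 3.8000
Var(X) = 0.9120
σ = √Var(X) = 0.9550

(b) Point probability using PMF:
P(X = 3) = 0.252850

(c) Cumulative probability using CDF:
P(X ≤ 4) = F(4) = 0.746447

(d) Range probability:
P(3 ≤ X ≤ 4) = P(X ≤ 4) - P(X ≤ 2)
                   = F(4) - F(2)
                   = 0.746447 - 0.093251
                   = 0.653196

This means approximately 65.3% of outcomes fall in the interval [3, 4].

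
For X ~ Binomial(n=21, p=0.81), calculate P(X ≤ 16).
0.368267

We have X ~ Binomial(n=21, p=0.81).

The CDF gives us P(X ≤ k).

Using the CDF:
P(X ≤ 16) = 0.368267

This means there's approximately a 36.8% chance that X is at most 16.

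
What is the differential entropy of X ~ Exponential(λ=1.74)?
0.4461 nats

We have X ~ Exponential(λ=1.74).

The differential entropy measures the uncertainty or information content of the distribution.

For an Exponential distribution with λ=1.74:
h(X) = 0.4461 nats

(In bits, this would be 0.6436 bits.)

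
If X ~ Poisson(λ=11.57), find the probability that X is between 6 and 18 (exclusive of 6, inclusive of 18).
0.914403

We have X ~ Poisson(λ=11.57).

To find P(6 < X ≤ 18), we use:
P(6 < X ≤ 18) = P(X ≤ 18) - P(X ≤ 6)
                 = F(18) - F(6)
                 = 0.972433 - 0.058029
                 = 0.914403

So there's approximately a 91.4% chance that X falls in this range.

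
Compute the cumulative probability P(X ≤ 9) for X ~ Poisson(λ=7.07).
0.823327

We have X ~ Poisson(λ=7.07).

The CDF gives us P(X ≤ k).

Using the CDF:
P(X ≤ 9) = 0.823327

This means there's approximately a 82.3% chance that X is at most 9.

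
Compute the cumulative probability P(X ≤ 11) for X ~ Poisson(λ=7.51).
0.920172

We have X ~ Poisson(λ=7.51).

The CDF gives us P(X ≤ k).

Using the CDF:
P(X ≤ 11) = 0.920172

This means there's approximately a 92.0% chance that X is at most 11.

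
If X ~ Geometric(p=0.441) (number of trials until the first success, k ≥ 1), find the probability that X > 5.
0.054583

We have X ~ Geometric(p=0.441) (number of trials until the first success, k ≥ 1).

P(X > 5) = 1 - P(X ≤ 5)
                = 1 - F(5)
                = 1 - 0.945417
                = 0.054583

So there's approximately a 5.5% chance that X exceeds 5.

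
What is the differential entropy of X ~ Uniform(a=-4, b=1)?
1.6094 nats

We have X ~ Uniform(a=-4, b=1).

The differential entropy measures the uncertainty or information content of the distribution.

For a Uniform distribution with a=-4, b=1:
h(X) = 1.6094 nats

(In bits, this would be 2.3219 bits.)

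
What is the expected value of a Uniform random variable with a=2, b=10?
6.0000

We have X ~ Uniform(a=2, b=10).

For a Uniform distribution with a=2, b=10:
E[X] = 6.0000

This is the expected (average) value of X.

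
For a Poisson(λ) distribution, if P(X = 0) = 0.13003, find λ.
λ = 2.0400

For a Poisson(λ) distribution, the PMF at 0 is:
P(X = 0) = λ^0 e^(-λ) / 0! = e^(-λ)

Given P(X = 0) = 0.13003:
e^(-λ) = 0.13003
-λ = ln(0.13003)
λ = -ln(0.13003) = 2.0400

Verification: e^(-2.0400) = 0.13003 ✓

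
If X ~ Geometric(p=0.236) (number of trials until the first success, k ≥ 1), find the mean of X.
4.2373

We have X ~ Geometric(p=0.236) (number of trials until the first success, k ≥ 1).

For a Geometric distribution with p=0.236 (number of trials until the first success, k ≥ 1):
E[X] = 4.2373

This is the expected (average) value of X.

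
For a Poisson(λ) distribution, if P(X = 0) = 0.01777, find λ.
λ = 4.0302

For a Poisson(λ) distribution, the PMF at 0 is:
P(X = 0) = λ^0 e^(-λ) / 0! = e^(-λ)

Given P(X = 0) = 0.01777:
e^(-λ) = 0.01777
-λ = ln(0.01777)
λ = -ln(0.01777) = 4.0302

Verification: e^(-4.0302) = 0.01777 ✓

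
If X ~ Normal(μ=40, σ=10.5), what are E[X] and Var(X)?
E[X] = 40.0000, Var(X) = 110.2500

We have X ~ Normal(μ=40, σ=10.5).

For a Normal distribution with μ=40, σ=10.5:

Expected value:
E[X] = 40.0000

Variance:
Var(X) = 110.2500

Standard deviation:
σ = √Var(X) = 10.5000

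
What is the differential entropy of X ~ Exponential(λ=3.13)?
-0.1410 nats

We have X ~ Exponential(λ=3.13).

The differential entropy measures the uncertainty or information content of the distribution.

For an Exponential distribution with λ=3.13:
h(X) = -0.1410 nats

(In bits, this would be -0.2035 bits.)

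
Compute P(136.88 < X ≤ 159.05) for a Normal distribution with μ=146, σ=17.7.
0.466339

We have X ~ Normal(μ=146, σ=17.7).

To find P(136.88 < X ≤ 159.05), we use:
P(136.88 < X ≤ 159.05) = P(X ≤ 159.05) - P(X ≤ 136.88)
                 = F(159.05) - F(136.88)
                 = 0.769526 - 0.303188
                 = 0.466339

So there's approximately a 46.6% chance that X falls in this range.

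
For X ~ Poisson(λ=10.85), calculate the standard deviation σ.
3.2939

We have X ~ Poisson(λ=10.85).

For a Poisson distribution with λ=10.85:
σ = √Var(X) = 3.2939

The standard deviation is the square root of the variance.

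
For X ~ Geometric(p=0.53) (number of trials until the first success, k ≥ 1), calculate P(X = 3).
0.117077

We have X ~ Geometric(p=0.53) (number of trials until the first success, k ≥ 1).

For a Geometric distribution, the PMF gives us the probability of each outcome.

Using the PMF formula:
P(X = 3) = 0.117077

Rounded to 4 decimal places: 0.1171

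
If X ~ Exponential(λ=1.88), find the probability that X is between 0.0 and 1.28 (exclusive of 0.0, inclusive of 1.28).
0.909861

We have X ~ Exponential(λ=1.88).

To find P(0.0 < X ≤ 1.28), we use:
P(0.0 < X ≤ 1.28) = P(X ≤ 1.28) - P(X ≤ 0.0)
                 = F(1.28) - F(0.0)
                 = 0.909861 - 0.000000
                 = 0.909861

So there's approximately a 91.0% chance that X falls in this range.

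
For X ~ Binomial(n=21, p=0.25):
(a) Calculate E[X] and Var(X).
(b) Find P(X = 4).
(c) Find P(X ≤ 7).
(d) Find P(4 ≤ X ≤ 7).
(a) E[X] = 5.2500, Var(X) = 3.9375
(b) P(X = 4) = 0.175738
(c) P(X ≤ 7) = 0.870087
(d) P(4 ≤ X ≤ 7) = 0.678404

We have X ~ Binomial(n=21, p=0.25).

(a) Moments:
E[X] = 5.2500
Var(X) = 3.9375
σ = √Var(X) = 1.9843

(b) Point probability using PMF:
P(X = 4) = 0.175738

(c) Cumulative probability using CDF:
P(X ≤ 7) = F(7) = 0.870087

(d) Range probability:
P(4 ≤ X ≤ 7) = P(X ≤ 7) - P(X ≤ 3)
                   = F(7) - F(3)
                   = 0.870087 - 0.191682
                   = 0.678404

This means approximately 67.8% of outcomes fall in the interval [4, 7].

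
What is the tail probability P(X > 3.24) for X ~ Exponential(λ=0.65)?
0.121724

We have X ~ Exponential(λ=0.65).

P(X > 3.24) = 1 - P(X ≤ 3.24)
                = 1 - F(3.24)
                = 1 - 0.878276
                = 0.121724

So there's approximately a 12.2% chance that X exceeds 3.24.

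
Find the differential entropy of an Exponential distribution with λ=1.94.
0.3373 nats

We have X ~ Exponential(λ=1.94).

The differential entropy measures the uncertainty or information content of the distribution.

For an Exponential distribution with λ=1.94:
h(X) = 0.3373 nats

(In bits, this would be 0.4866 bits.)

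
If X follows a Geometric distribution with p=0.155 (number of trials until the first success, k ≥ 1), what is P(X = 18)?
0.008849

We have X ~ Geometric(p=0.155) (number of trials until the first success, k ≥ 1).

For a Geometric distribution, the PMF gives us the probability of each outcome.

Using the PMF formula:
P(X = 18) = 0.008849

Rounded to 4 decimal places: 0.0088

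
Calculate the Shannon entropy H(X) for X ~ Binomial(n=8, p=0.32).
1.6837 nats

We have X ~ Binomial(n=8, p=0.32).

The Shannon entropy measures the uncertainty or information content of the distribution.

For a Binomial distribution with n=8, p=0.32:
H(X) = 1.6837 nats

(In bits, this would be 2.4291 bits.)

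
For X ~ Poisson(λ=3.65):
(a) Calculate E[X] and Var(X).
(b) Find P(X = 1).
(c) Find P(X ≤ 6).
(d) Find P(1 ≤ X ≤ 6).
(a) E[X] = 3.6500, Var(X) = 3.6500
(b) P(X = 1) = 0.094868
(c) P(X ≤ 6) = 0.922527
(d) P(1 ≤ X ≤ 6) = 0.896536

We have X ~ Poisson(λ=3.65).

(a) Moments:
E[X] = 3.6500
Var(X) = 3.6500
σ = √Var(X) = 1.9105

(b) Point probability using PMF:
P(X = 1) = 0.094868

(c) Cumulative probability using CDF:
P(X ≤ 6) = F(6) = 0.922527

(d) Range probability:
P(1 ≤ X ≤ 6) = P(X ≤ 6) - P(X ≤ 0)
                   = F(6) - F(0)
                   = 0.922527 - 0.025991
                   = 0.896536

This means approximately 89.7% of outcomes fall in the interval [1, 6].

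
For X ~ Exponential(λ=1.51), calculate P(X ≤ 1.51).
0.897726

We have X ~ Exponential(λ=1.51).

The CDF gives us P(X ≤ k).

Using the CDF:
P(X ≤ 1.51) = 0.897726

This means there's approximately a 89.8% chance that X is at most 1.51.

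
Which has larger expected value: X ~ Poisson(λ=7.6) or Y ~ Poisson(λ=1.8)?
X has larger mean (7.6000 > 1.8000)

Compute the expected value for each distribution:

X ~ Poisson(λ=7.6):
E[X] = 7.6000

Y ~ Poisson(λ=1.8):
E[Y] = 1.8000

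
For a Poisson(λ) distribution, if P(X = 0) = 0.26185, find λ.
λ = 1.3400

For a Poisson(λ) distribution, the PMF at 0 is:
P(X = 0) = λ^0 e^(-λ) / 0! = e^(-λ)

Given P(X = 0) = 0.26185:
e^(-λ) = 0.26185
-λ = ln(0.26185)
λ = -ln(0.26185) = 1.3400

Verification: e^(-1.3400) = 0.26185 ✓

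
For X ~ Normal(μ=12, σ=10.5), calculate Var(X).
110.2500

We have X ~ Normal(μ=12, σ=10.5).

For a Normal distribution with μ=12, σ=10.5:
Var(X) = 110.2500

The variance measures the spread of the distribution around the mean.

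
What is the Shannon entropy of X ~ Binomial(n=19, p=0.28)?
2.0851 nats

We have X ~ Binomial(n=19, p=0.28).

The Shannon entropy measures the uncertainty or information content of the distribution.

For a Binomial distribution with n=19, p=0.28:
H(X) = 2.0851 nats

(In bits, this would be 3.0082 bits.)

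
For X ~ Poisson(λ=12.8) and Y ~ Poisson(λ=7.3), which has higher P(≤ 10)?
Y has higher probability (P(Y ≤ 10) = 0.8788 > P(X ≤ 10) = 0.2693)

Compute P(≤ 10) for each distribution:

X ~ Poisson(λ=12.8):
P(X ≤ 10) = 0.2693

Y ~ Poisson(λ=7.3):
P(Y ≤ 10) = 0.8788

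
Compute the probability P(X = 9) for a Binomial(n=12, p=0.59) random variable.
0.131354

We have X ~ Binomial(n=12, p=0.59).

For a Binomial distribution, the PMF gives us the probability of each outcome.

Using the PMF formula:
P(X = 9) = 0.131354

Rounded to 4 decimal places: 0.1314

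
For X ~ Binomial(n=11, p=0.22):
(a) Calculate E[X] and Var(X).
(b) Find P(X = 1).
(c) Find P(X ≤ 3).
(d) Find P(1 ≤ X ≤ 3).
(a) E[X] = 2.4200, Var(X) = 1.8876
(b) P(X = 1) = 0.201726
(c) P(X ≤ 3) = 0.791948
(d) P(1 ≤ X ≤ 3) = 0.726929

We have X ~ Binomial(n=11, p=0.22).

(a) Moments:
E[X] = 2.4200
Var(X) = 1.8876
σ = √Var(X) = 1.3739

(b) Point probability using PMF:
P(X = 1) = 0.201726

(c) Cumulative probability using CDF:
P(X ≤ 3) = F(3) = 0.791948

(d) Range probability:
P(1 ≤ X ≤ 3) = P(X ≤ 3) - P(X ≤ 0)
                   = F(3) - F(0)
                   = 0.791948 - 0.065019
                   = 0.726929

This means approximately 72.7% of outcomes fall in the interval [1, 3].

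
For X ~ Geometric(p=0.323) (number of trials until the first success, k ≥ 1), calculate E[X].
3.0960

We have X ~ Geometric(p=0.323) (number of trials until the first success, k ≥ 1).

For a Geometric distribution with p=0.323 (number of trials until the first success, k ≥ 1):
E[X] = 3.0960

This is the expected (average) value of X.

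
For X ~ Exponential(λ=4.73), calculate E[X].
0.2114

We have X ~ Exponential(λ=4.73).

For an Exponential distribution with λ=4.73:
E[X] = 0.2114

This is the expected (average) value of X.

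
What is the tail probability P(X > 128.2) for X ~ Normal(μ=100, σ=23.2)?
0.112084

We have X ~ Normal(μ=100, σ=23.2).

P(X > 128.2) = 1 - P(X ≤ 128.2)
                = 1 - F(128.2)
                = 1 - 0.887916
                = 0.112084

So there's approximately a 11.2% chance that X exceeds 128.2.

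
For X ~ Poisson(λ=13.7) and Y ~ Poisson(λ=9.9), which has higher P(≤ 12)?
Y has higher probability (P(Y ≤ 12) = 0.8009 > P(X ≤ 12) = 0.3886)

Compute P(≤ 12) for each distribution:

X ~ Poisson(λ=13.7):
P(X ≤ 12) = 0.3886

Y ~ Poisson(λ=9.9):
P(Y ≤ 12) = 0.8009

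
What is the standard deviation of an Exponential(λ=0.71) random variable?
1.4085

We have X ~ Exponential(λ=0.71).

For an Exponential distribution with λ=0.71:
σ = √Var(X) = 1.4085

The standard deviation is the square root of the variance.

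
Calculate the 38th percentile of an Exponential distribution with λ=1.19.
0.4017

We have X ~ Exponential(λ=1.19).

We want to find x such that P(X ≤ x) = 0.38.

This is the 38th percentile, which means 38% of values fall below this point.

Using the inverse CDF (quantile function):
x = F⁻¹(0.38) = 0.4017

Verification: P(X ≤ 0.4017) = 0.38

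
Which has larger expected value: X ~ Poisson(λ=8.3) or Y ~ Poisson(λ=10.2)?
Y has larger mean (10.2000 > 8.3000)

Compute the expected value for each distribution:

X ~ Poisson(λ=8.3):
E[X] = 8.3000

Y ~ Poisson(λ=10.2):
E[Y] = 10.2000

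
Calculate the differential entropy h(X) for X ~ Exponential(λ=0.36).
2.0217 nats

We have X ~ Exponential(λ=0.36).

The differential entropy measures the uncertainty or information content of the distribution.

For an Exponential distribution with λ=0.36:
h(X) = 2.0217 nats

(In bits, this would be 2.9166 bits.)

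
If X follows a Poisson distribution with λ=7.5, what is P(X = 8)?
0.137329

We have X ~ Poisson(λ=7.5).

For a Poisson distribution, the PMF gives us the probability of each outcome.

Using the PMF formula:
P(X = 8) = 0.137329

Rounded to 4 decimal places: 0.1373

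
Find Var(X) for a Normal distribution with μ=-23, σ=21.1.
445.2100

We have X ~ Normal(μ=-23, σ=21.1).

For a Normal distribution with μ=-23, σ=21.1:
Var(X) = 445.2100

The variance measures the spread of the distribution around the mean.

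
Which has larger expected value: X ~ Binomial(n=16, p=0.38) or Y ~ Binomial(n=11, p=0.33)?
X has larger mean (6.0800 > 3.6300)

Compute the expected value for each distribution:

X ~ Binomial(n=16, p=0.38):
E[X] = 6.0800

Y ~ Binomial(n=11, p=0.33):
E[Y] = 3.6300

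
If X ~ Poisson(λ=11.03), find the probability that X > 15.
0.094213

We have X ~ Poisson(λ=11.03).

P(X > 15) = 1 - P(X ≤ 15)
                = 1 - F(15)
                = 1 - 0.905787
                = 0.094213

So there's approximately a 9.4% chance that X exceeds 15.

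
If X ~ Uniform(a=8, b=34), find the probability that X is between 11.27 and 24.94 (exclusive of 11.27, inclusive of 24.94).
0.525769

We have X ~ Uniform(a=8, b=34).

To find P(11.27 < X ≤ 24.94), we use:
P(11.27 < X ≤ 24.94) = P(X ≤ 24.94) - P(X ≤ 11.27)
                 = F(24.94) - F(11.27)
                 = 0.651538 - 0.125769
                 = 0.525769

So there's approximately a 52.6% chance that X falls in this range.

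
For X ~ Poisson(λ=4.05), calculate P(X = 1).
0.070561

We have X ~ Poisson(λ=4.05).

For a Poisson distribution, the PMF gives us the probability of each outcome.

Using the PMF formula:
P(X = 1) = 0.070561

Rounded to 4 decimal places: 0.0706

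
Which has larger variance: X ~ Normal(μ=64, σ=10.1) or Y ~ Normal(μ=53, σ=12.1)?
Y has larger variance (146.4100 > 102.0100)

Compute the variance for each distribution:

X ~ Normal(μ=64, σ=10.1):
Var(X) = 102.0100

Y ~ Normal(μ=53, σ=12.1):
Var(Y) = 146.4100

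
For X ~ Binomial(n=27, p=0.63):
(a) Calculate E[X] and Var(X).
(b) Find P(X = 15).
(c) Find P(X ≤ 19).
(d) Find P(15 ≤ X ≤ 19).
(a) E[X] = 17.0100, Var(X) = 6.2937
(b) P(X = 15) = 0.111860
(c) P(X ≤ 19) = 0.839479
(d) P(15 ≤ X ≤ 19) = 0.681042

We have X ~ Binomial(n=27, p=0.63).

(a) Moments:
E[X] = 17.0100
Var(X) = 6.2937
σ = √Var(X) = 2.5087

(b) Point probability using PMF:
P(X = 15) = 0.111860

(c) Cumulative probability using CDF:
P(X ≤ 19) = F(19) = 0.839479

(d) Range probability:
P(15 ≤ X ≤ 19) = P(X ≤ 19) - P(X ≤ 14)
                   = F(19) - F(14)
                   = 0.839479 - 0.158437
                   = 0.681042

This means approximately 68.1% of outcomes fall in the interval [15, 19].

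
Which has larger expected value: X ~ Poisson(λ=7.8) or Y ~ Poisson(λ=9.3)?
Y has larger mean (9.3000 > 7.8000)

Compute the expected value for each distribution:

X ~ Poisson(λ=7.8):
E[X] = 7.8000

Y ~ Poisson(λ=9.3):
E[Y] = 9.3000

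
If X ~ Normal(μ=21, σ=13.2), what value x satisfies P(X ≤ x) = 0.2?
9.8906

We have X ~ Normal(μ=21, σ=13.2).

We want to find x such that P(X ≤ x) = 0.2.

This is the 20th percentile, which means 20% of values fall below this point.

Using the inverse CDF (quantile function):
x = F⁻¹(0.2) = 9.8906

Verification: P(X ≤ 9.8906) = 0.2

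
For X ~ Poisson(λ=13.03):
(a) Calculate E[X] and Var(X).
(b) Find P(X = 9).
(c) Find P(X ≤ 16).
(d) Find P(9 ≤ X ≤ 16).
(a) E[X] = 13.0300, Var(X) = 13.0300
(b) P(X = 9) = 0.065445
(c) P(X ≤ 16) = 0.833329
(d) P(9 ≤ X ≤ 16) = 0.734935

We have X ~ Poisson(λ=13.03).

(a) Moments:
E[X] = 13.0300
Var(X) = 13.0300
σ = √Var(X) = 3.6097

(b) Point probability using PMF:
P(X = 9) = 0.065445

(c) Cumulative probability using CDF:
P(X ≤ 16) = F(16) = 0.833329

(d) Range probability:
P(9 ≤ X ≤ 16) = P(X ≤ 16) - P(X ≤ 8)
                   = F(16) - F(8)
                   = 0.833329 - 0.098394
                   = 0.734935

This means approximately 73.5% of outcomes fall in the interval [9, 16].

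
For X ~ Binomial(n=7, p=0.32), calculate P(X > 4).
0.038037

We have X ~ Binomial(n=7, p=0.32).

P(X > 4) = 1 - P(X ≤ 4)
                = 1 - F(4)
                = 1 - 0.961963
                = 0.038037

So there's approximately a 3.8% chance that X exceeds 4.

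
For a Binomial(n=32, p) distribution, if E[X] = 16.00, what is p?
p = 0.5

For a Binomial(n, p) distribution:
E[X] = n × p

Given n = 32 and E[X] = 16.00:
16.00 = 32 × p
p = 16.00 / 32 = 0.5

Verification: Binomial(32, 0.5) has E[X] = 16.00 ✓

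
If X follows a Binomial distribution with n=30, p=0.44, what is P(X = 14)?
0.138669

We have X ~ Binomial(n=30, p=0.44).

For a Binomial distribution, the PMF gives us the probability of each outcome.

Using the PMF formula:
P(X = 14) = 0.138669

Rounded to 4 decimal places: 0.1387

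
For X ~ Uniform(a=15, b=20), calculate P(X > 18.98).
0.204000

We have X ~ Uniform(a=15, b=20).

P(X > 18.98) = 1 - P(X ≤ 18.98)
                = 1 - F(18.98)
                = 1 - 0.796000
                = 0.204000

So there's approximately a 20.4% chance that X exceeds 18.98.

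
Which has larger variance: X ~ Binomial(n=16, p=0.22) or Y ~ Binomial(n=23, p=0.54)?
Y has larger variance (5.7132 > 2.7456)

Compute the variance for each distribution:

X ~ Binomial(n=16, p=0.22):
Var(X) = 2.7456

Y ~ Binomial(n=23, p=0.54):
Var(Y) = 5.7132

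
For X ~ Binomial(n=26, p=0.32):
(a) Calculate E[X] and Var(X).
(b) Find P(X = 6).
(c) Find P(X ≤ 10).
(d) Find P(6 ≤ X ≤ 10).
(a) E[X] = 8.3200, Var(X) = 5.6576
(b) P(X = 6) = 0.110469
(c) P(X ≤ 10) = 0.821430
(d) P(6 ≤ X ≤ 10) = 0.706232

We have X ~ Binomial(n=26, p=0.32).

(a) Moments:
E[X] = 8.3200
Var(X) = 5.6576
σ = √Var(X) = 2.3786

(b) Point probability using PMF:
P(X = 6) = 0.110469

(c) Cumulative probability using CDF:
P(X ≤ 10) = F(10) = 0.821430

(d) Range probability:
P(6 ≤ X ≤ 10) = P(X ≤ 10) - P(X ≤ 5)
                   = F(10) - F(5)
                   = 0.821430 - 0.115198
                   = 0.706232

This means approximately 70.6% of outcomes fall in the interval [6, 10].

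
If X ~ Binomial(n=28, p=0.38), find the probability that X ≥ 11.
0.515370

We have X ~ Binomial(n=28, p=0.38).

For discrete distributions, P(X ≥ 11) = 1 - P(X ≤ 10).

P(X ≤ 10) = 0.484630
P(X ≥ 11) = 1 - 0.484630 = 0.515370

So there's approximately a 51.5% chance that X is at least 11.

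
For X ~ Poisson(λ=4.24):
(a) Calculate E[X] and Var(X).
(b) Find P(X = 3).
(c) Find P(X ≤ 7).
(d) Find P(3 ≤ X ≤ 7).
(a) E[X] = 4.2400, Var(X) = 4.2400
(b) P(X = 3) = 0.183037
(c) P(X ≤ 7) = 0.933276
(d) P(3 ≤ X ≤ 7) = 0.728274

We have X ~ Poisson(λ=4.24).

(a) Moments:
E[X] = 4.2400
Var(X) = 4.2400
σ = √Var(X) = 2.0591

(b) Point probability using PMF:
P(X = 3) = 0.183037

(c) Cumulative probability using CDF:
P(X ≤ 7) = F(7) = 0.933276

(d) Range probability:
P(3 ≤ X ≤ 7) = P(X ≤ 7) - P(X ≤ 2)
                   = F(7) - F(2)
                   = 0.933276 - 0.205003
                   = 0.728274

This means approximately 72.8% of outcomes fall in the interval [3, 7].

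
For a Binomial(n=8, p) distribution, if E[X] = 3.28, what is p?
p = 0.41

For a Binomial(n, p) distribution:
E[X] = n × p

Given n = 8 and E[X] = 3.28:
3.28 = 8 × p
p = 3.28 / 8 = 0.41

Verification: Binomial(8, 0.41) has E[X] = 3.28 ✓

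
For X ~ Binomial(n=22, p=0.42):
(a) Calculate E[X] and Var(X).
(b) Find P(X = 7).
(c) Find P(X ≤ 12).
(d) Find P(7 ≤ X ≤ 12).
(a) E[X] = 9.2400, Var(X) = 5.3592
(b) P(X = 7) = 0.111174
(c) P(X ≤ 12) = 0.919572
(d) P(7 ≤ X ≤ 12) = 0.802597

We have X ~ Binomial(n=22, p=0.42).

(a) Moments:
E[X] = 9.2400
Var(X) = 5.3592
σ = √Var(X) = 2.3150

(b) Point probability using PMF:
P(X = 7) = 0.111174

(c) Cumulative probability using CDF:
P(X ≤ 12) = F(12) = 0.919572

(d) Range probability:
P(7 ≤ X ≤ 12) = P(X ≤ 12) - P(X ≤ 6)
                   = F(12) - F(6)
                   = 0.919572 - 0.116975
                   = 0.802597

This means approximately 80.3% of outcomes fall in the interval [7, 12].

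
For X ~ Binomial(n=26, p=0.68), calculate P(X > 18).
0.374196

We have X ~ Binomial(n=26, p=0.68).

P(X > 18) = 1 - P(X ≤ 18)
                = 1 - F(18)
                = 1 - 0.625804
                = 0.374196

So there's approximately a 37.4% chance that X exceeds 18.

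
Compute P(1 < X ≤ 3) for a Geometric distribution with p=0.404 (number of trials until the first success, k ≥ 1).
0.384291

We have X ~ Geometric(p=0.404) (number of trials until the first success, k ≥ 1).

To find P(1 < X ≤ 3), we use:
P(1 < X ≤ 3) = P(X ≤ 3) - P(X ≤ 1)
                 = F(3) - F(1)
                 = 0.788291 - 0.404000
                 = 0.384291

So there's approximately a 38.4% chance that X falls in this range.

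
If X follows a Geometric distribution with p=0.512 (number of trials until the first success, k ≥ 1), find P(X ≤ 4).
0.943287

We have X ~ Geometric(p=0.512) (number of trials until the first success, k ≥ 1).

The CDF gives us P(X ≤ k).

Using the CDF:
P(X ≤ 4) = 0.943287

This means there's approximately a 94.3% chance that X is at most 4.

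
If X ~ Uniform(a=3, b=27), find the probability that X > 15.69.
0.471250

We have X ~ Uniform(a=3, b=27).

P(X > 15.69) = 1 - P(X ≤ 15.69)
                = 1 - F(15.69)
                = 1 - 0.528750
                = 0.471250

So there's approximately a 47.1% chance that X exceeds 15.69.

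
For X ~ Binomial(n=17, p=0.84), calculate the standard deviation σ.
1.5116

We have X ~ Binomial(n=17, p=0.84).

For a Binomial distribution with n=17, p=0.84:
σ = √Var(X) = 1.5116

The standard deviation is the square root of the variance.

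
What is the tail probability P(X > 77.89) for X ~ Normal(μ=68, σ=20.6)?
0.315579

We have X ~ Normal(μ=68, σ=20.6).

P(X > 77.89) = 1 - P(X ≤ 77.89)
                = 1 - F(77.89)
                = 1 - 0.684421
                = 0.315579

So there's approximately a 31.6% chance that X exceeds 77.89.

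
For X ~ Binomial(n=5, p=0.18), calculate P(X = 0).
0.370740

We have X ~ Binomial(n=5, p=0.18).

For a Binomial distribution, the PMF gives us the probability of each outcome.

Using the PMF formula:
P(X = 0) = 0.370740

Rounded to 4 decimal places: 0.3707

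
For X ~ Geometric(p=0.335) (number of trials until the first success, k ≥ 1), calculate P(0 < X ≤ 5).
0.869951

We have X ~ Geometric(p=0.335) (number of trials until the first success, k ≥ 1).

To find P(0 < X ≤ 5), we use:
P(0 < X ≤ 5) = P(X ≤ 5) - P(X ≤ 0)
                 = F(5) - F(0)
                 = 0.869951 - 0.000000
                 = 0.869951

So there's approximately a 87.0% chance that X falls in this range.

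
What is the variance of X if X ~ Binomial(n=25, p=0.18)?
3.6900

We have X ~ Binomial(n=25, p=0.18).

For a Binomial distribution with n=25, p=0.18:
Var(X) = 3.6900

The variance measures the spread of the distribution around the mean.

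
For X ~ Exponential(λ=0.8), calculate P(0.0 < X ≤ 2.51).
0.865743

We have X ~ Exponential(λ=0.8).

To find P(0.0 < X ≤ 2.51), we use:
P(0.0 < X ≤ 2.51) = P(X ≤ 2.51) - P(X ≤ 0.0)
                 = F(2.51) - F(0.0)
                 = 0.865743 - 0.000000
                 = 0.865743

So there's approximately a 86.6% chance that X falls in this range.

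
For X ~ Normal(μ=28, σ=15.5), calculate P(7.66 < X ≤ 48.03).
0.807150

We have X ~ Normal(μ=28, σ=15.5).

To find P(7.66 < X ≤ 48.03), we use:
P(7.66 < X ≤ 48.03) = P(X ≤ 48.03) - P(X ≤ 7.66)
                 = F(48.03) - F(7.66)
                 = 0.901866 - 0.094717
                 = 0.807150

So there's approximately a 80.7% chance that X falls in this range.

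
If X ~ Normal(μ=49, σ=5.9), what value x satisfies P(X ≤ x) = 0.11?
41.7635

We have X ~ Normal(μ=49, σ=5.9).

We want to find x such that P(X ≤ x) = 0.11.

This is the 11th percentile, which means 11% of values fall below this point.

Using the inverse CDF (quantile function):
x = F⁻¹(0.11) = 41.7635

Verification: P(X ≤ 41.7635) = 0.11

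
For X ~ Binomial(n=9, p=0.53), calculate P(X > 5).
0.316352

We have X ~ Binomial(n=9, p=0.53).

P(X > 5) = 1 - P(X ≤ 5)
                = 1 - F(5)
                = 1 - 0.683648
                = 0.316352

So there's approximately a 31.6% chance that X exceeds 5.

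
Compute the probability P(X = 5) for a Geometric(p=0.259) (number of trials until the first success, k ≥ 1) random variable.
0.078086

We have X ~ Geometric(p=0.259) (number of trials until the first success, k ≥ 1).

For a Geometric distribution, the PMF gives us the probability of each outcome.

Using the PMF formula:
P(X = 5) = 0.078086

Rounded to 4 decimal places: 0.0781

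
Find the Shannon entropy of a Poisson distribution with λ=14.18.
2.7387 nats

We have X ~ Poisson(λ=14.18).

The Shannon entropy measures the uncertainty or information content of the distribution.

For a Poisson distribution with λ=14.18:
H(X) = 2.7387 nats

(In bits, this would be 3.9512 bits.)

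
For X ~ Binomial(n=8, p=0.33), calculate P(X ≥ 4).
0.251856

We have X ~ Binomial(n=8, p=0.33).

For discrete distributions, P(X ≥ 4) = 1 - P(X ≤ 3).

P(X ≤ 3) = 0.748144
P(X ≥ 4) = 1 - 0.748144 = 0.251856

So there's approximately a 25.2% chance that X is at least 4.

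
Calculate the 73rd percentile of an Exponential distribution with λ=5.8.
0.2257

We have X ~ Exponential(λ=5.8).

We want to find x such that P(X ≤ x) = 0.73.

This is the 73rd percentile, which means 73% of values fall below this point.

Using the inverse CDF (quantile function):
x = F⁻¹(0.73) = 0.2257

Verification: P(X ≤ 0.2257) = 0.73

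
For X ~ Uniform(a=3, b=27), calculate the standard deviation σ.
6.9282

We have X ~ Uniform(a=3, b=27).

For a Uniform distribution with a=3, b=27:
σ = √Var(X) = 6.9282

The standard deviation is the square root of the variance.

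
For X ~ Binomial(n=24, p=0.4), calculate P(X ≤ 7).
0.191945

We have X ~ Binomial(n=24, p=0.4).

The CDF gives us P(X ≤ k).

Using the CDF:
P(X ≤ 7) = 0.191945

This means there's approximately a 19.2% chance that X is at most 7.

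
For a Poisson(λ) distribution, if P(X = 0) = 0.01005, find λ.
λ = 4.6002

For a Poisson(λ) distribution, the PMF at 0 is:
P(X = 0) = λ^0 e^(-λ) / 0! = e^(-λ)

Given P(X = 0) = 0.01005:
e^(-λ) = 0.01005
-λ = ln(0.01005)
λ = -ln(0.01005) = 4.6002

Verification: e^(-4.6002) = 0.01005 ✓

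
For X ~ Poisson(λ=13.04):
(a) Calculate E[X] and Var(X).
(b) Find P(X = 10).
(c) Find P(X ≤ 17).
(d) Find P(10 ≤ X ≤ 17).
(a) E[X] = 13.0400, Var(X) = 13.0400
(b) P(X = 10) = 0.085077
(c) P(X ≤ 17) = 0.888253
(d) P(10 ≤ X ≤ 17) = 0.725067

We have X ~ Poisson(λ=13.04).

(a) Moments:
E[X] = 13.0400
Var(X) = 13.0400
σ = √Var(X) = 3.6111

(b) Point probability using PMF:
P(X = 10) = 0.085077

(c) Cumulative probability using CDF:
P(X ≤ 17) = F(17) = 0.888253

(d) Range probability:
P(10 ≤ X ≤ 17) = P(X ≤ 17) - P(X ≤ 9)
                   = F(17) - F(9)
                   = 0.888253 - 0.163186
                   = 0.725067

This means approximately 72.5% of outcomes fall in the interval [10, 17].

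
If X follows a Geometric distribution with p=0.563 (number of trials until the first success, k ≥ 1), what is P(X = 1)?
0.563000

We have X ~ Geometric(p=0.563) (number of trials until the first success, k ≥ 1).

For a Geometric distribution, the PMF gives us the probability of each outcome.

Using the PMF formula:
P(X = 1) = 0.563000

Rounded to 4 decimal places: 0.5630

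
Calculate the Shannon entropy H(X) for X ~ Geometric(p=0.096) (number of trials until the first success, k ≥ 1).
3.2938 nats

We have X ~ Geometric(p=0.096) (number of trials until the first success, k ≥ 1).

The Shannon entropy measures the uncertainty or information content of the distribution.

For a Geometric distribution with p=0.096 (number of trials until the first success, k ≥ 1):
H(X) = 3.2938 nats

(In bits, this would be 4.7519 bits.)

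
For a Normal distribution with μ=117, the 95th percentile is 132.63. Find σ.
σ = 9.5024

For X ~ Normal(μ, σ), the p-th percentile satisfies x = μ + z_p × σ,
where z_p = Φ⁻¹(p) is the standard normal quantile.

Step 1: z_{0.95} = Φ⁻¹(0.95) = 1.6449

Step 2: Solve for σ:
132.63 = 117 + 1.6449 × σ
σ = (132.63 - 117) / 1.6449
σ = 15.63 / 1.6449
σ = 9.5024

Verification: μ + z × σ = 117 + 1.6449 × 9.5024 = 132.63 ✓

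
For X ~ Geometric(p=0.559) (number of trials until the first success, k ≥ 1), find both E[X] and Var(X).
E[X] = 1.7889, Var(X) = 1.4113

We have X ~ Geometric(p=0.559) (number of trials until the first success, k ≥ 1).

For a Geometric distribution with p=0.559 (number of trials until the first success, k ≥ 1):

Expected value:
E[X] = 1.7889

Variance:
Var(X) = 1.4113

Standard deviation:
σ = √Var(X) = 1.1880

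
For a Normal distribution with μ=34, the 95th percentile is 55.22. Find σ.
σ = 12.9008

For X ~ Normal(μ, σ), the p-th percentile satisfies x = μ + z_p × σ,
where z_p = Φ⁻¹(p) is the standard normal quantile.

Step 1: z_{0.95} = Φ⁻¹(0.95) = 1.6449

Step 2: Solve for σ:
55.22 = 34 + 1.6449 × σ
σ = (55.22 - 34) / 1.6449
σ = 21.22 / 1.6449
σ = 12.9008

Verification: μ + z × σ = 34 + 1.6449 × 12.9008 = 55.22 ✓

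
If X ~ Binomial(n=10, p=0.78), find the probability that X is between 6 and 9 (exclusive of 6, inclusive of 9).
0.757968

We have X ~ Binomial(n=10, p=0.78).

To find P(6 < X ≤ 9), we use:
P(6 < X ≤ 9) = P(X ≤ 9) - P(X ≤ 6)
                 = F(9) - F(6)
                 = 0.916642 - 0.158674
                 = 0.757968

So there's approximately a 75.8% chance that X falls in this range.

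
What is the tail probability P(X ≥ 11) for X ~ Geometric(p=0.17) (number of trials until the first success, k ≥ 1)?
0.155160

We have X ~ Geometric(p=0.17) (number of trials until the first success, k ≥ 1).

For discrete distributions, P(X ≥ 11) = 1 - P(X ≤ 10).

P(X ≤ 10) = 0.844840
P(X ≥ 11) = 1 - 0.844840 = 0.155160

So there's approximately a 15.5% chance that X is at least 11.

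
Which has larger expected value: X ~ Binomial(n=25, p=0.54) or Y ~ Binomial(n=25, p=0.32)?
X has larger mean (13.5000 > 8.0000)

Compute the expected value for each distribution:

X ~ Binomial(n=25, p=0.54):
E[X] = 13.5000

Y ~ Binomial(n=25, p=0.32):
E[Y] = 8.0000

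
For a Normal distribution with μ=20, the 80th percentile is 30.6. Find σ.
σ = 12.5947

For X ~ Normal(μ, σ), the p-th percentile satisfies x = μ + z_p × σ,
where z_p = Φ⁻¹(p) is the standard normal quantile.

Step 1: z_{0.8} = Φ⁻¹(0.8) = 0.8416

Step 2: Solve for σ:
30.6 = 20 + 0.8416 × σ
σ = (30.6 - 20) / 0.8416
σ = 10.60 / 0.8416
σ = 12.5947

Verification: μ + z × σ = 20 + 0.8416 × 12.5947 = 30.60 ✓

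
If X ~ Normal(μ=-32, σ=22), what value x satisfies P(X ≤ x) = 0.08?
-62.9116

We have X ~ Normal(μ=-32, σ=22).

We want to find x such that P(X ≤ x) = 0.08.

This is the 8th percentile, which means 8% of values fall below this point.

Using the inverse CDF (quantile function):
x = F⁻¹(0.08) = -62.9116

Verification: P(X ≤ -62.9116) = 0.08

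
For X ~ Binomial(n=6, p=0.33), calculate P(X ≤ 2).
0.686952

We have X ~ Binomial(n=6, p=0.33).

The CDF gives us P(X ≤ k).

Using the CDF:
P(X ≤ 2) = 0.686952

This means there's approximately a 68.7% chance that X is at most 2.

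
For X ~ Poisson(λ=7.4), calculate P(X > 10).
0.129323

We have X ~ Poisson(λ=7.4).

P(X > 10) = 1 - P(X ≤ 10)
                = 1 - F(10)
                = 1 - 0.870677
                = 0.129323

So there's approximately a 12.9% chance that X exceeds 10.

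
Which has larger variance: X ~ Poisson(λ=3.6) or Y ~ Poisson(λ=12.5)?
Y has larger variance (12.5000 > 3.6000)

Compute the variance for each distribution:

X ~ Poisson(λ=3.6):
Var(X) = 3.6000

Y ~ Poisson(λ=12.5):
Var(Y) = 12.5000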